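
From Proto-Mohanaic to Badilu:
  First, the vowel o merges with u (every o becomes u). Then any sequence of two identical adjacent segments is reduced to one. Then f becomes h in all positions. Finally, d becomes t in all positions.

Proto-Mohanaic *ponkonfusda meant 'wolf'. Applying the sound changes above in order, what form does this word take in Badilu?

punkunhusta

Badilu: start from *ponkonfusda.
  rule 1 (vowel merger): ponkonfusda → punkunfusda
  rule 2: no change — punkunfusda
  rule 3 (unconditioned shift): punkunfusda → punkunhusda
  rule 4 (unconditioned shift): punkunhusda → punkunhusta
  ⇒ Badilu punkunhusta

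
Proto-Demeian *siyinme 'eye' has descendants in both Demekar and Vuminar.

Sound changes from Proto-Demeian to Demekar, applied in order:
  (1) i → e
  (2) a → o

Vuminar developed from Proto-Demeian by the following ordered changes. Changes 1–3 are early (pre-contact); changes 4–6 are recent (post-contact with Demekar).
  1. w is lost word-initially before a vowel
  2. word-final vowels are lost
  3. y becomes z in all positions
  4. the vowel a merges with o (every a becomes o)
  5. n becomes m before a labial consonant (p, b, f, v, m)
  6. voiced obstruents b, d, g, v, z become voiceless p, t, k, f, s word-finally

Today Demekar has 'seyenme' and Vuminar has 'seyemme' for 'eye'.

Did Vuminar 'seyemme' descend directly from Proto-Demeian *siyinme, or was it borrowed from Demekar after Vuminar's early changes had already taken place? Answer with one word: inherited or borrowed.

borrowed

If inherited, *siyinme would pass through all of Vuminar's changes:
Vuminar: *siyinme
  siyinme (rule 1 does not apply)
  siyinme → siyinm   [apocope]
  siyinm → sizinm   [unconditioned shift]
  sizinm (rule 4 does not apply)
  sizinm → sizimm   [nasal place assimilation]
  sizimm (rule 6 does not apply)
  giving Vuminar sizimm.
If borrowed from Demekar 'seyenme' after the early changes, it would undergo only the recent ones:
  rule 4 (vowel merger): no change (seyenme)
  rule 5 (nasal place assimilation): seyenme → seyemme
  rule 6 (final devoicing): no change (seyemme)
  ⇒ as a loan: seyemme
Vuminar 'seyemme' matches the loan outcome 'seyemme', not the inherited 'sizimm' — it skipped the early Vuminar changes, so it was borrowed from Demekar.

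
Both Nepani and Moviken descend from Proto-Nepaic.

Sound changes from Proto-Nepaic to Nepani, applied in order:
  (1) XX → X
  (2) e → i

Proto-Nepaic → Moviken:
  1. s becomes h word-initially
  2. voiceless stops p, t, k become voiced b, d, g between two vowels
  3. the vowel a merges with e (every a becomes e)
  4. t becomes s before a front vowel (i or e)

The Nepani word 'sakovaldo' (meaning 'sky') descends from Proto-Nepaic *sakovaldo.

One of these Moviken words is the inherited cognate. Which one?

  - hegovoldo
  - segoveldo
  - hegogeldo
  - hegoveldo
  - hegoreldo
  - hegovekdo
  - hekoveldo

Moviken: *sakovaldo > hakovaldo > hagovaldo > hegoveldo  (by debuccalisation, intervocalic voicing, vowel merger)

hegoveldo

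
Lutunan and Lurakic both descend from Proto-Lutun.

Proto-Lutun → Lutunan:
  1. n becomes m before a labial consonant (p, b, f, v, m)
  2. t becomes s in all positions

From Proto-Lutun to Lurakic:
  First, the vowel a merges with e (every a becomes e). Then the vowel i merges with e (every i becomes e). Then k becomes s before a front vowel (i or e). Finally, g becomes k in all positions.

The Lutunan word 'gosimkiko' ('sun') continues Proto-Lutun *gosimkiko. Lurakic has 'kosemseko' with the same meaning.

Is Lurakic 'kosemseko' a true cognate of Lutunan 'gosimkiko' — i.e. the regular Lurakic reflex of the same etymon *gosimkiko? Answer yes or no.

Derive the expected Lurakic reflex of *gosimkiko:
Lurakic: *gosimkiko
  gosimkiko (rule 1 does not apply)
  gosimkiko → gosemkeko   [vowel merger]
  gosemkeko → gosemseko   [palatalisation]
  gosemseko → kosemseko   [unconditioned shift]
  giving Lurakic kosemseko.
Lurakic 'kosemseko' matches the regular reflex exactly, so the pair is cognate.

yes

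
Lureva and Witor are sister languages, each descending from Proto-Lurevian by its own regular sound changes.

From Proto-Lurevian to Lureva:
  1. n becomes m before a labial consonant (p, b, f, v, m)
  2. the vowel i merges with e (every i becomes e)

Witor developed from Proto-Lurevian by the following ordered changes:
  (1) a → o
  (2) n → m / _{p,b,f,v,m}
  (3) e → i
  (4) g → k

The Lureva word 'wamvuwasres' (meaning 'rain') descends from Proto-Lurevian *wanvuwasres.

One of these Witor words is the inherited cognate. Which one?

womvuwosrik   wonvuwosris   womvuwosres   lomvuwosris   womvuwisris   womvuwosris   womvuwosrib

womvuwosris

Witor: start from *wanvuwasres.
  rule 1 (vowel merger): wanvuwasres → wonvuwosres
  rule 2 (nasal place assimilation): wonvuwosres → womvuwosres
  rule 3 (vowel merger): womvuwosres → womvuwosris
  rule 4: no change — womvuwosris
  ⇒ Witor womvuwosris
Among the options, 'womvuwosris' alone shows every Witor change applied in order.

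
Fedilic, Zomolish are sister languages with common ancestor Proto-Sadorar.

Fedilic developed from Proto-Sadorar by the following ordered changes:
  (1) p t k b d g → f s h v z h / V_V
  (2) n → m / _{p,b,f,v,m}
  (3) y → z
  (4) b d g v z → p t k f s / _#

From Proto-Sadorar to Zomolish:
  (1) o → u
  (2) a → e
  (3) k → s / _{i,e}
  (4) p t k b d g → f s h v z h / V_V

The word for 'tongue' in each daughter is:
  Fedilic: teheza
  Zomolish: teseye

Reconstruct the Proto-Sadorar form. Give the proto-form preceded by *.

*tekeya

Position 6: Fedilic has a, Zomolish has e. Fedilic preserves a here (none of its changes turn any other segment into a), so the proto-segment is *a.
Position 5: Fedilic has z, Zomolish has y. Zomolish preserves y here (none of its changes turn any other segment into y), so the proto-segment is *y.
Continuing position by position gives *tekeya; check it forward:
Fedilic: *tekeya
  tekeya → teheya   [intervocalic lenition]
  teheya (rule 2 does not apply)
  teheya → teheza   [unconditioned shift]
  teheza (rule 4 does not apply)
  giving Fedilic teheza.
Zomolish: *tekeya
  tekeya (rule 1 does not apply)
  tekeya → tekeye   [vowel merger]
  tekeye → teseye   [palatalisation]
  teseye (rule 4 does not apply)
  giving Zomolish teseye.
No other proto-form is consistent with every reflex, so the reconstruction is *tekeya.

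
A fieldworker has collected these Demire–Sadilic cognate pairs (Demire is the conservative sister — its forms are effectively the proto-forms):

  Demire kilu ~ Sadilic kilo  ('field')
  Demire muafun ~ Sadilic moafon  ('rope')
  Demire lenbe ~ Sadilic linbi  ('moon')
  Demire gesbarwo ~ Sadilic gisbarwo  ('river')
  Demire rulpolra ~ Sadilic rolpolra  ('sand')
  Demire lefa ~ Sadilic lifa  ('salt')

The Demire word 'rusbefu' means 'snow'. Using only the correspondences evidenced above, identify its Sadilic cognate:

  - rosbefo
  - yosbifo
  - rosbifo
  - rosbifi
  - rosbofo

rosbifo

rulpolra ~ rolpolra — Demire u corresponds to Sadilic o after a consonant, before a consonant other than r, m, n, p, b, f, v.
lefa ~ lifa — Demire e corresponds to Sadilic i after a consonant, before a labial obstruent.
kilu ~ kilo — Demire u corresponds to Sadilic o word-finally.
Applying these to Demire 'rusbefu':
  rusbefu → rosbefu   (u→o after a consonant, before a consonant other than r, m, n, p, b, f, v)
  rosbefu → rosbifu   (e→i after a consonant, before a labial obstruent)
  rosbifu → rosbifo   (u→o word-finally)
So the Sadilic cognate is 'rosbifo'.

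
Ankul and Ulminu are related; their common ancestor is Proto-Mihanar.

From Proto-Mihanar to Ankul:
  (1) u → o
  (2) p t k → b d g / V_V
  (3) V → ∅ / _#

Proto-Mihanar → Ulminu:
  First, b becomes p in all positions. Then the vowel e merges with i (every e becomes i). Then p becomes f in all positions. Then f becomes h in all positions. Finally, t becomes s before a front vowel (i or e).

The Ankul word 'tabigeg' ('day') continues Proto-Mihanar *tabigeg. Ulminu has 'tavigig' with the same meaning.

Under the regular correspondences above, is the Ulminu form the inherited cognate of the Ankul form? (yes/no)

no

Derive the expected Ulminu reflex of *tabigeg:
Ulminu: *tabigeg
  tabigeg → tapigeg   [unconditioned shift]
  tapigeg → tapigig   [vowel merger]
  tapigig → tafigig   [unconditioned shift]
  tafigig → tahigig   [unconditioned shift]
  tahigig (rule 5 does not apply)
  giving Ulminu tahigig.
The regular Ulminu reflex would be 'tahigig', but the attested form is 'tavigig'. The correspondence is irregular, so they are not cognates (the Ulminu form has a different source).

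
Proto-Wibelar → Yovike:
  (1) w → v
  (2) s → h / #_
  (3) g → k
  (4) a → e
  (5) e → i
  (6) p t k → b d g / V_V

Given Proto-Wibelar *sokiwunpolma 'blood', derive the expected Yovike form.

Yovike: *sokiwunpolma
  sokiwunpolma → sokivunpolma   [unconditioned shift]
  sokivunpolma → hokivunpolma   [debuccalisation]
  hokivunpolma (rule 3 does not apply)
  hokivunpolma → hokivunpolme   [vowel merger]
  hokivunpolme → hokivunpolmi   [vowel merger]
  hokivunpolmi → hogivunpolmi   [intervocalic voicing]
  giving Yovike hogivunpolmi.

hogivunpolmi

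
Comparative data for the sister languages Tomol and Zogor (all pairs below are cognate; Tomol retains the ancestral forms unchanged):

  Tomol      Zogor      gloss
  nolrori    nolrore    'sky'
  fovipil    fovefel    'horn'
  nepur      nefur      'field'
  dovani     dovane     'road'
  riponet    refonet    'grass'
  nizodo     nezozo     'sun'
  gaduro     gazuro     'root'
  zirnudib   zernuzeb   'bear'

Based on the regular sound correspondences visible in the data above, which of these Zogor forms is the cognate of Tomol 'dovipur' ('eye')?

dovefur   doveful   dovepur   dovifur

fovipil ~ fovefel, riponet ~ refonet — Tomol i corresponds to Zogor e after a consonant, before a labial obstruent.
nepur ~ nefur — Tomol p corresponds to Zogor f between vowels (before a back vowel).
Applying these to Tomol 'dovipur':
  dovipur → dovepur   (i→e after a consonant, before a labial obstruent)
  dovepur → dovefur   (p→f between vowels (before a back vowel))
So the Zogor cognate is 'dovefur'.

dovefur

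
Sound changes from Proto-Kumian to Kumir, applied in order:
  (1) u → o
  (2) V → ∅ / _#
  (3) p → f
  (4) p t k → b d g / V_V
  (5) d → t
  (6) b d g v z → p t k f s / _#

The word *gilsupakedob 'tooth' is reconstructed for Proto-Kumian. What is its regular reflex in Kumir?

Kumir: *gilsupakedob > gilsopakedob > gilsofakedob > gilsofagedob > gilsofagetob > gilsofagetop  (by vowel merger, unconditioned shift, intervocalic voicing, unconditioned shift, final devoicing)

gilsofagetop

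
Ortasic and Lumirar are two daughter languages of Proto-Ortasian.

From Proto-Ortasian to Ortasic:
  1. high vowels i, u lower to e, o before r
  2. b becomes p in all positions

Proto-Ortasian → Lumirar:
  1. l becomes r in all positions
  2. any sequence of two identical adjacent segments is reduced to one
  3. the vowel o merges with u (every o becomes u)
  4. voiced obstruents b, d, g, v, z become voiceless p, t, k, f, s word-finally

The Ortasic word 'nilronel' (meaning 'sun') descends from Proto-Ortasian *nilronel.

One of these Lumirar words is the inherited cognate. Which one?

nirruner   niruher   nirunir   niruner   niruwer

Lumirar: *nilronel
  nilronel → nirroner   [unconditioned shift]
  nirroner → nironer   [degemination]
  nironer → niruner   [vowel merger]
  niruner (rule 4 does not apply)
  giving Lumirar niruner.

niruner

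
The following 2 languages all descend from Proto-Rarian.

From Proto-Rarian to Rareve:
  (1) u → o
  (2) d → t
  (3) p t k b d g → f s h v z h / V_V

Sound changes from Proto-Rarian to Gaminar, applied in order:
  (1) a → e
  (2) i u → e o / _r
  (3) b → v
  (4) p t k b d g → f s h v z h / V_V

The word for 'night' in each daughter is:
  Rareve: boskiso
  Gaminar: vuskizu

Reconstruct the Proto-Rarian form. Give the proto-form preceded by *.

Position 6: Rareve has s, Gaminar has z. Taking the neighbouring segments as reconstructed: Rareve s could go back to *t or *d or *s; Gaminar z could go back to *d or *z — the one source consistent with every daughter is *d.
Position 7: Rareve has o, Gaminar has u. Gaminar preserves u here (none of its changes turn any other segment into u), so the proto-segment is *u.
Position 1: Rareve has b, Gaminar has v. Rareve preserves b here (none of its changes turn any other segment into b), so the proto-segment is *b.
Continuing position by position gives *buskidu; check it forward:
Rareve: *buskidu > boskido > boskito > boskiso  (by vowel merger, unconditioned shift, intervocalic lenition)
Gaminar: start from *buskidu.
  rule 1: no change — buskidu
  rule 2: no change — buskidu
  rule 3 (unconditioned shift): buskidu → vuskidu
  rule 4 (intervocalic lenition): vuskidu → vuskizu
  ⇒ Gaminar vuskizu
No other proto-form is consistent with every reflex, so the reconstruction is *buskidu.

*buskidu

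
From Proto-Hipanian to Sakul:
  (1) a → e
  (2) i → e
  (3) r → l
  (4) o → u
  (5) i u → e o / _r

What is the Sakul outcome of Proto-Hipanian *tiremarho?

Sakul: *tiremarho > tiremerho > teremerho > telemelho > telemelhu  (by vowel merger, vowel merger, unconditioned shift, vowel merger)

telemelhu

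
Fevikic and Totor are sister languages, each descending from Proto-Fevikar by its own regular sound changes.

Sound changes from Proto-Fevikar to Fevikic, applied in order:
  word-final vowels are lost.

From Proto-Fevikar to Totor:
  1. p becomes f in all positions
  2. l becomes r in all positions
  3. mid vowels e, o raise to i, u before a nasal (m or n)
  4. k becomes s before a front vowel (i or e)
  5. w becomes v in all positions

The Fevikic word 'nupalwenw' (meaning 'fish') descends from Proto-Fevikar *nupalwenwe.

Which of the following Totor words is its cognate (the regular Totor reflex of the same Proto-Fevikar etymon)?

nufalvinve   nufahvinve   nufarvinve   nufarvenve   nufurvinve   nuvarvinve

nufarvinve

Totor: *nupalwenwe > nufalwenwe > nufarwenwe > nufarwinwe > nufarvinve  (by unconditioned shift, unconditioned shift, pre-nasal raising, unconditioned shift)
Only 'nufarvinve' matches the regular Totor development of *nupalwenwe.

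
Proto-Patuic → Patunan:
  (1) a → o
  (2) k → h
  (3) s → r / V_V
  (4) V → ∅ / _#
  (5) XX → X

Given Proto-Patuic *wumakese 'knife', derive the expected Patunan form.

wumoher

Patunan: start from *wumakese.
  rule 1 (vowel merger): wumakese → wumokese
  rule 2 (unconditioned shift): wumokese → wumohese
  rule 3 (rhotacism): wumohese → wumohere
  rule 4 (apocope): wumohere → wumoher
  rule 5: no change — wumoher
  ⇒ Patunan wumoher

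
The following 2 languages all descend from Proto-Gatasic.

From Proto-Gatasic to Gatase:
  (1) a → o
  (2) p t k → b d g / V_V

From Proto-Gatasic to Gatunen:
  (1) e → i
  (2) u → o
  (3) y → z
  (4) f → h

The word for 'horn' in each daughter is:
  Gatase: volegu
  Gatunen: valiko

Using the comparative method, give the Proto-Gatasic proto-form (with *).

*valeku

Position 4: Gatase has e, Gatunen has i. Gatase preserves e here (none of its changes turn any other segment into e), so the proto-segment is *e.
Position 5: Gatase has g, Gatunen has k. Gatunen preserves k here (none of its changes turn any other segment into k), so the proto-segment is *k.
Verify the candidate proto-form against each daughter:
Gatase: *valeku
  valeku → voleku   [vowel merger]
  voleku → volegu   [intervocalic voicing]
  giving Gatase volegu.
Gatunen: *valeku > valiku > valiko  (by vowel merger, vowel merger)
Only *valeku yields all of Gatase volegu, Gatunen valiko.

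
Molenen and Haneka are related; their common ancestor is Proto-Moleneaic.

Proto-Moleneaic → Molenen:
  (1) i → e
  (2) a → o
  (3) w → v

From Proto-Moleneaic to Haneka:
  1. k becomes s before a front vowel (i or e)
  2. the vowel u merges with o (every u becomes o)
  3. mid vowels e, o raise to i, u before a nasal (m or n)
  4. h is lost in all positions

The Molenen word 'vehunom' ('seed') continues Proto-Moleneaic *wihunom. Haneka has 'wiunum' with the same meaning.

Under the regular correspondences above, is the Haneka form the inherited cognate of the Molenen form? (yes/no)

Derive the expected Haneka reflex of *wihunom:
Haneka: *wihunom
  wihunom (rule 1 does not apply)
  wihunom → wihonom   [vowel merger]
  wihonom → wihunum   [pre-nasal raising]
  wihunum → wiunum   [h-loss]
  giving Haneka wiunum.
Haneka 'wiunum' matches the regular reflex exactly, so the pair is cognate.

yes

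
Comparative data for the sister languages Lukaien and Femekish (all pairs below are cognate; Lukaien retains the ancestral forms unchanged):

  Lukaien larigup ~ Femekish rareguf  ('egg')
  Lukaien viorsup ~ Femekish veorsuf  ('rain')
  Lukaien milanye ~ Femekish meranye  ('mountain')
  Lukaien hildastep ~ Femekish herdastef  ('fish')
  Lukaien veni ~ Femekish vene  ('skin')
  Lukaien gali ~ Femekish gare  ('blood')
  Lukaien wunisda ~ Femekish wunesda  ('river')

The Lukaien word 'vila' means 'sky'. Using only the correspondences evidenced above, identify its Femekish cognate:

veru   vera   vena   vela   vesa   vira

larigup ~ rareguf, milanye ~ meranye — Lukaien i corresponds to Femekish e after a consonant, before a consonant other than r, m, n, p, b, f, v.
milanye ~ meranye — Lukaien l corresponds to Femekish r between vowels (before a back vowel).
Applying these to Lukaien 'vila':
  vila → vela   (i→e after a consonant, before a consonant other than r, m, n, p, b, f, v)
  vela → vera   (l→r between vowels (before a back vowel))
So the Femekish cognate is 'vera'.

vera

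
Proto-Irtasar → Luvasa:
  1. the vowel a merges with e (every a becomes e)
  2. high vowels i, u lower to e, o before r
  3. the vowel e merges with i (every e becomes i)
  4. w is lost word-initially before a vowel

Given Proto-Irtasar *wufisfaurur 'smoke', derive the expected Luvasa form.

ufisfioror

Luvasa: *wufisfaurur > wufisfeurur > wufisfeoror > wufisfioror > ufisfioror  (by vowel merger, pre-rhotic lowering, vowel merger, glide loss)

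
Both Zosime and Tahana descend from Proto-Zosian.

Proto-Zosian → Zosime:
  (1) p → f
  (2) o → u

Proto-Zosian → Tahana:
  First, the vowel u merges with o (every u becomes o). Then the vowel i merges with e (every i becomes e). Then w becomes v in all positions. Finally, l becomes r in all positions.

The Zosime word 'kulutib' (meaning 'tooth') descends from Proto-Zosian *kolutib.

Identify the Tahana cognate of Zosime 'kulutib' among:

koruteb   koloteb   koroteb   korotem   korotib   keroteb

Tahana: *kolutib
  kolutib → kolotib   [vowel merger]
  kolotib → koloteb   [vowel merger]
  koloteb (rule 3 does not apply)
  koloteb → koroteb   [unconditioned shift]
  giving Tahana koroteb.

koroteb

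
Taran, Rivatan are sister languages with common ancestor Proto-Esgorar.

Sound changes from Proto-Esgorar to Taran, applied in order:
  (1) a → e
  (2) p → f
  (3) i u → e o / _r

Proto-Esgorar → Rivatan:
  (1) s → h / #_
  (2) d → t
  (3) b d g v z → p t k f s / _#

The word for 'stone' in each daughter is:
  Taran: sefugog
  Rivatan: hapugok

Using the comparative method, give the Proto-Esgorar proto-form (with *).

*sapugog

Position 7: Taran has g, Rivatan has k. Taran preserves g here (none of its changes turn any other segment into g), so the proto-segment is *g.
Position 2: Taran has e, Rivatan has a. Rivatan preserves a here (none of its changes turn any other segment into a), so the proto-segment is *a.
This points to *sapugog. Verify forward in each daughter:
Taran: start from *sapugog.
  rule 1 (vowel merger): sapugog → sepugog
  rule 2 (unconditioned shift): sepugog → sefugog
  rule 3: no change — sefugog
  ⇒ Taran sefugog
Rivatan: *sapugog > hapugog > hapugok  (by debuccalisation, final devoicing)
*sapugog is the unique common source.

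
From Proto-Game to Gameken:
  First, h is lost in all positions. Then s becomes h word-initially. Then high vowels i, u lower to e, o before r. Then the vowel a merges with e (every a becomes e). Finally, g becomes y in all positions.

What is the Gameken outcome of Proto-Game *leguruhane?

Gameken: *leguruhane > leguruane > legoruane > legoruene > leyoruene  (by h-loss, pre-rhotic lowering, vowel merger, unconditioned shift)

leyoruene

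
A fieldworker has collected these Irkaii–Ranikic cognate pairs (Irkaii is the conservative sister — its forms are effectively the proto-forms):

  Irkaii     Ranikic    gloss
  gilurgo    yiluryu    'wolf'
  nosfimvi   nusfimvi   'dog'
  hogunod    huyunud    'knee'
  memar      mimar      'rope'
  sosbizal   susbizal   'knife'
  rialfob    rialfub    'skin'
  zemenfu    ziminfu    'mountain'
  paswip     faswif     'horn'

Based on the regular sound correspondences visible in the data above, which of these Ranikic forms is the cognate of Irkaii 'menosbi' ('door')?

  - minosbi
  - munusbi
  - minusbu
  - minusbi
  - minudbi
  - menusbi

minusbi

zemenfu ~ ziminfu — Irkaii e corresponds to Ranikic i after a consonant, before a nasal.
nosfimvi ~ nusfimvi, hogunod ~ huyunud — Irkaii o corresponds to Ranikic u after a consonant, before a consonant other than r, m, n, p, b, f, v.
Applying these to Irkaii 'menosbi':
  menosbi → minosbi   (e→i after a consonant, before a nasal)
  minosbi → minusbi   (o→u after a consonant, before a consonant other than r, m, n, p, b, f, v)
So the Ranikic cognate is 'minusbi'.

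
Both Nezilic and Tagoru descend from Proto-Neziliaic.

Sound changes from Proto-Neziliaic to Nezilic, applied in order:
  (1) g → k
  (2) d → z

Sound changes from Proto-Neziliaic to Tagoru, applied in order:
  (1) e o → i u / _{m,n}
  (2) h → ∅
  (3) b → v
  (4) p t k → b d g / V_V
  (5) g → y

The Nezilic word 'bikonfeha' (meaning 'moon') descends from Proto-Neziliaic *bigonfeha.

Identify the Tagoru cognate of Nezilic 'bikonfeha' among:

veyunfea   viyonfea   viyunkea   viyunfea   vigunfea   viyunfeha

viyunfea

Tagoru: start from *bigonfeha.
  rule 1 (pre-nasal raising): bigonfeha → bigunfeha
  rule 2 (h-loss): bigunfeha → bigunfea
  rule 3 (unconditioned shift): bigunfea → vigunfea
  rule 4: no change — vigunfea
  rule 5 (unconditioned shift): vigunfea → viyunfea
  ⇒ Tagoru viyunfea
Only 'viyunfea' matches the regular Tagoru development of *bigonfeha.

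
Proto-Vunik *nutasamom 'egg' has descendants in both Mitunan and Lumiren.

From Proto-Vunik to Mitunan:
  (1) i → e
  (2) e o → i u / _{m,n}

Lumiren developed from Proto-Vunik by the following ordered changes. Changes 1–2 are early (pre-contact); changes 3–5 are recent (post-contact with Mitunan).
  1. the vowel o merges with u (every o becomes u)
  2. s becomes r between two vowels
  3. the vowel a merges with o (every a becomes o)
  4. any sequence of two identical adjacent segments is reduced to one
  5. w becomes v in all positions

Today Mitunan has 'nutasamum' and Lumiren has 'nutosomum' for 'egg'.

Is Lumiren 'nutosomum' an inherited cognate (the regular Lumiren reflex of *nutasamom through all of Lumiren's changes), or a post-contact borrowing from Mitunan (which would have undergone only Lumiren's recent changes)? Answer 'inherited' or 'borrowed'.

borrowed

If inherited, *nutasamom would pass through all of Lumiren's changes:
Lumiren: start from *nutasamom.
  rule 1 (vowel merger): nutasamom → nutasamum
  rule 2 (rhotacism): nutasamum → nutaramum
  rule 3 (vowel merger): nutaramum → nutoromum
  rule 4: no change — nutoromum
  rule 5: no change — nutoromum
  ⇒ Lumiren nutoromum
If borrowed from Mitunan 'nutasamum' after the early changes, it would undergo only the recent ones:
  rule 3 (vowel merger): nutasamum → nutosomum
  rule 4 (degemination): no change (nutosomum)
  rule 5 (unconditioned shift): no change (nutosomum)
  ⇒ as a loan: nutosomum
Lumiren 'nutosomum' matches the loan outcome 'nutosomum', not the inherited 'nutoromum' — it skipped the early Lumiren changes, so it was borrowed from Mitunan.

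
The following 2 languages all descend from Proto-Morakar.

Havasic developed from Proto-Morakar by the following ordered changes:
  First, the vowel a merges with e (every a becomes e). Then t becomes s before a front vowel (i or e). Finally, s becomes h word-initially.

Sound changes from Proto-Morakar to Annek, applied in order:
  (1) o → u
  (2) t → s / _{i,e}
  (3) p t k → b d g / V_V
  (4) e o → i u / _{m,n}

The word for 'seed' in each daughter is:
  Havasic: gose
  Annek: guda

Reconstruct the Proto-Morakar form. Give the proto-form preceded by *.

Position 2: Havasic has o, Annek has u. Havasic preserves o here (none of its changes turn any other segment into o), so the proto-segment is *o.
Position 4: Havasic has e, Annek has a. Annek preserves a here (none of its changes turn any other segment into a), so the proto-segment is *a.
Position 3: Havasic has s, Annek has d. Taking the neighbouring segments as reconstructed: Havasic s could go back to *t or *s; Annek d could go back to *t or *d — the one source consistent with every daughter is *t.
This points to *gota. Verify forward in each daughter:
Havasic: *gota
  gota → gote   [vowel merger]
  gote → gose   [palatalisation]
  gose (rule 3 does not apply)
  giving Havasic gose.
Annek: *gota
  gota → guta   [vowel merger]
  guta (rule 2 does not apply)
  guta → guda   [intervocalic voicing]
  guda (rule 4 does not apply)
  giving Annek guda.
*gota is the unique common source.

*gota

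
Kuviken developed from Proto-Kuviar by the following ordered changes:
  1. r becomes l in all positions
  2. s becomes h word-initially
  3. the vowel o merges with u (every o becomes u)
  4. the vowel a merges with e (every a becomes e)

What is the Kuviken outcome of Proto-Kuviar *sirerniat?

hilelniet

Kuviken: *sirerniat > silelniat > hilelniat > hilelniet  (by unconditioned shift, debuccalisation, vowel merger)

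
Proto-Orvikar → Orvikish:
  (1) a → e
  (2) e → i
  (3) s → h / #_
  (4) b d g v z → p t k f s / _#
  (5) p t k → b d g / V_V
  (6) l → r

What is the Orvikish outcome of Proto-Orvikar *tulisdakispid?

Orvikish: start from *tulisdakispid.
  rule 1 (vowel merger): tulisdakispid → tulisdekispid
  rule 2 (vowel merger): tulisdekispid → tulisdikispid
  rule 3: no change — tulisdikispid
  rule 4 (final devoicing): tulisdikispid → tulisdikispit
  rule 5 (intervocalic voicing): tulisdikispit → tulisdigispit
  rule 6 (unconditioned shift): tulisdigispit → turisdigispit
  ⇒ Orvikish turisdigispit

turisdigispit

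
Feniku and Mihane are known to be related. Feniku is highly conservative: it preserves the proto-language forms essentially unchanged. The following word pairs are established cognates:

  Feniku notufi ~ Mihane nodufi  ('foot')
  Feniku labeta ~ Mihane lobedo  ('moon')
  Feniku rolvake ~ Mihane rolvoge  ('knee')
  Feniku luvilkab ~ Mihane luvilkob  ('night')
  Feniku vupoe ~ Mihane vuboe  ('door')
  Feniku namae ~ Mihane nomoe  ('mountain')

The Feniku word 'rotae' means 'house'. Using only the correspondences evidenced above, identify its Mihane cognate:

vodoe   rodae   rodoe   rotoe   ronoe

labeta ~ lobedo — Feniku t corresponds to Mihane d between vowels (before a back vowel).
namae ~ nomoe — Feniku a corresponds to Mihane o after a consonant, before a front vowel.
Applying these to Feniku 'rotae':
  rotae → rodae   (t→d between vowels (before a back vowel))
  rodae → rodoe   (a→o after a consonant, before a front vowel)
So the Mihane cognate is 'rodoe'.

rodoe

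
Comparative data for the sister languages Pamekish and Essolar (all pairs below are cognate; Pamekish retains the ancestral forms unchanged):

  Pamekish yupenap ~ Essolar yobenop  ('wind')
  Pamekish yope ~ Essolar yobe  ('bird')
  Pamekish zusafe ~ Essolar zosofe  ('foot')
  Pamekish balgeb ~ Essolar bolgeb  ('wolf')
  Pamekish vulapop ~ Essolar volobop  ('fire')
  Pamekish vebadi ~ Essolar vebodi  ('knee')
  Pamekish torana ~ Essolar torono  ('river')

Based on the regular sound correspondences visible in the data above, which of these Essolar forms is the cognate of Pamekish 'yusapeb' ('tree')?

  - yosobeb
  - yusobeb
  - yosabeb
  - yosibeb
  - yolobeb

zusafe ~ zosofe, vulapop ~ volobop — Pamekish u corresponds to Essolar o after a consonant, before a consonant other than r, m, n, p, b, f, v.
yupenap ~ yobenop, vulapop ~ volobop — Pamekish a corresponds to Essolar o after a consonant, before a labial obstruent.
yupenap ~ yobenop, yope ~ yobe — Pamekish p corresponds to Essolar b between vowels (before a front vowel).
Applying these to Pamekish 'yusapeb':
  yusapeb → yosapeb   (u→o after a consonant, before a consonant other than r, m, n, p, b, f, v)
  yosapeb → yosopeb   (a→o after a consonant, before a labial obstruent)
  yosopeb → yosobeb   (p→b between vowels (before a front vowel))
So the Essolar cognate is 'yosobeb'.

yosobeb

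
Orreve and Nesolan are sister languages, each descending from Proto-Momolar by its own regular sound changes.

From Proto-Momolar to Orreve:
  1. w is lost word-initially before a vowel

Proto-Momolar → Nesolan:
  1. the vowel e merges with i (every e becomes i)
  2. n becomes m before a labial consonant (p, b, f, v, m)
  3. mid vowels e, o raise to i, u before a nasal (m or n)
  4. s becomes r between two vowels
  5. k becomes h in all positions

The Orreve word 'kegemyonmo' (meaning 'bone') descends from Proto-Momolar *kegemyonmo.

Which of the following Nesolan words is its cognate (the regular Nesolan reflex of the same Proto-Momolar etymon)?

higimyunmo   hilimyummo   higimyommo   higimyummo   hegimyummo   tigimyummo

higimyummo

Nesolan: start from *kegemyonmo.
  rule 1 (vowel merger): kegemyonmo → kigimyonmo
  rule 2 (nasal place assimilation): kigimyonmo → kigimyommo
  rule 3 (pre-nasal raising): kigimyommo → kigimyummo
  rule 4: no change — kigimyummo
  rule 5 (unconditioned shift): kigimyummo → higimyummo
  ⇒ Nesolan higimyummo
The other candidates each miss or misapply at least one Nesolan change.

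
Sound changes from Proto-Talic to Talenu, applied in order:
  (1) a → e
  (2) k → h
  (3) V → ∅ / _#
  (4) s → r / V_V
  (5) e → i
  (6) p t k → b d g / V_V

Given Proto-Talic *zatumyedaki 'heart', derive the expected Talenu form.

Talenu: *zatumyedaki
  zatumyedaki → zetumyedeki   [vowel merger]
  zetumyedeki → zetumyedehi   [unconditioned shift]
  zetumyedehi → zetumyedeh   [apocope]
  zetumyedeh (rule 4 does not apply)
  zetumyedeh → zitumyidih   [vowel merger]
  zitumyidih → zidumyidih   [intervocalic voicing]
  giving Talenu zidumyidih.

zidumyidih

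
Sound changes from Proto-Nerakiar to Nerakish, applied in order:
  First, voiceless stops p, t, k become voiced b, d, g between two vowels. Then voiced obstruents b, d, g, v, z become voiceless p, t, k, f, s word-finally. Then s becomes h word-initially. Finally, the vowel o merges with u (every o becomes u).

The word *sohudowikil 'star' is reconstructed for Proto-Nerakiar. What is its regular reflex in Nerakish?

Nerakish: *sohudowikil > sohudowigil > hohudowigil > huhuduwigil  (by intervocalic voicing, debuccalisation, vowel merger)

huhuduwigil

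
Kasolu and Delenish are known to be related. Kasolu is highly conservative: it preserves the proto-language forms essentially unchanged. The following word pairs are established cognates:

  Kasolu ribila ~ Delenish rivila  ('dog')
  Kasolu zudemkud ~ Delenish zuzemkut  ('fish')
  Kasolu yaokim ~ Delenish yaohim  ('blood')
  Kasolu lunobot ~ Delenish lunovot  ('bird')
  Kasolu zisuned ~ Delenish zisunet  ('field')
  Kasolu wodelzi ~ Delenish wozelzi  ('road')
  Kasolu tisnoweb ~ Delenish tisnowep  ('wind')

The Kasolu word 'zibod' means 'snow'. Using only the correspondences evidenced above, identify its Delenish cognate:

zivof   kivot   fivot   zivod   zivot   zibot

lunobot ~ lunovot — Kasolu b corresponds to Delenish v between vowels (before a back vowel).
zudemkud ~ zuzemkut, zisuned ~ zisunet — Kasolu d corresponds to Delenish t word-finally.
Applying these to Kasolu 'zibod':
  zibod → zivod   (b→v between vowels (before a back vowel))
  zivod → zivot   (d→t word-finally)
So the Delenish cognate is 'zivot'.

zivot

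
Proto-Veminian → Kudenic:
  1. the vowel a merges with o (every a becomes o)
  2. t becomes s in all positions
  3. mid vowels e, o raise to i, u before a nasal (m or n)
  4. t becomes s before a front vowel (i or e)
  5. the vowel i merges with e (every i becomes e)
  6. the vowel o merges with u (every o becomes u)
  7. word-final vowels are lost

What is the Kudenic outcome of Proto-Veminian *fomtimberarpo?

fumsemberurp

Kudenic: start from *fomtimberarpo.
  rule 1 (vowel merger): fomtimberarpo → fomtimberorpo
  rule 2 (unconditioned shift): fomtimberorpo → fomsimberorpo
  rule 3 (pre-nasal raising): fomsimberorpo → fumsimberorpo
  rule 4: no change — fumsimberorpo
  rule 5 (vowel merger): fumsimberorpo → fumsemberorpo
  rule 6 (vowel merger): fumsemberorpo → fumsemberurpu
  rule 7 (apocope): fumsemberurpu → fumsemberurp
  ⇒ Kudenic fumsemberurp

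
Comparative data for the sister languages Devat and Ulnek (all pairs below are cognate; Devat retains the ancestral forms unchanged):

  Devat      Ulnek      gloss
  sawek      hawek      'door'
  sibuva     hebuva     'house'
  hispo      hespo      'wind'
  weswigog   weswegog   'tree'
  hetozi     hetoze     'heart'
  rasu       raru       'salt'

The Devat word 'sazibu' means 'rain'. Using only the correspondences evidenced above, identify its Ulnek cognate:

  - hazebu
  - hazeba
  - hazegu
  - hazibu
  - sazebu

hazebu

sawek ~ hawek — Devat s corresponds to Ulnek h word-initially before a back vowel.
sibuva ~ hebuva — Devat i corresponds to Ulnek e after a consonant, before a labial obstruent.
Applying these to Devat 'sazibu':
  sazibu → hazibu   (s→h word-initially before a back vowel)
  hazibu → hazebu   (i→e after a consonant, before a labial obstruent)
So the Ulnek cognate is 'hazebu'.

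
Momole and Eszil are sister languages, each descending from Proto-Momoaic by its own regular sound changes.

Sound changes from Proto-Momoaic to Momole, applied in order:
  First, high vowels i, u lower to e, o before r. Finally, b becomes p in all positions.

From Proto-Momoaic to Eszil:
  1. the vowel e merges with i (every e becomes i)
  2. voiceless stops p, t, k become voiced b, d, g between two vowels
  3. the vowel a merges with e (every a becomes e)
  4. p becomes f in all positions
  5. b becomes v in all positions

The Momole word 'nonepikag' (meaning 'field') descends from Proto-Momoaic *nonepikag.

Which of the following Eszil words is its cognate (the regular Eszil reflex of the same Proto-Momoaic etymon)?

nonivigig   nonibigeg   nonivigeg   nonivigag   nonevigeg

Eszil: *nonepikag > nonipikag > nonibigag > nonibigeg > nonivigeg  (by vowel merger, intervocalic voicing, vowel merger, unconditioned shift)
Among the options, 'nonivigeg' alone shows every Eszil change applied in order.

nonivigeg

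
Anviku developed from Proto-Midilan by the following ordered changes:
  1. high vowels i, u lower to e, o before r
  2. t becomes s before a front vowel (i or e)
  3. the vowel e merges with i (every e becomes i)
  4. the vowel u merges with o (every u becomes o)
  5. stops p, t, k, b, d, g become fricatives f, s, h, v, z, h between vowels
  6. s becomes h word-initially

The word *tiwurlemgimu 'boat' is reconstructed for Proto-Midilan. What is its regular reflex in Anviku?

hiworlimgimo

Anviku: *tiwurlemgimu > tiworlemgimu > siworlemgimu > siworlimgimu > siworlimgimo > hiworlimgimo  (by pre-rhotic lowering, palatalisation, vowel merger, vowel merger, debuccalisation)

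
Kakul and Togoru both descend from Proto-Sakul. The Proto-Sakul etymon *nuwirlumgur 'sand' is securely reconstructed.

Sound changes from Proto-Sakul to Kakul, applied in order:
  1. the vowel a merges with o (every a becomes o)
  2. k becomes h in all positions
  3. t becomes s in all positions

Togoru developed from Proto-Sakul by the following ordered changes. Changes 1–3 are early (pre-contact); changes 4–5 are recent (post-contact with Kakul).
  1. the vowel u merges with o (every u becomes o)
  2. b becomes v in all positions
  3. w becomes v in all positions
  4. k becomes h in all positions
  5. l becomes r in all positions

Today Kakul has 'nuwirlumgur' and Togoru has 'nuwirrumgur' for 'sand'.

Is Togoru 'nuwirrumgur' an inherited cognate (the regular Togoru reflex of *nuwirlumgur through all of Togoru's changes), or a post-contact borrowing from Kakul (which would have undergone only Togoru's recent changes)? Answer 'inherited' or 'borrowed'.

borrowed

If inherited, *nuwirlumgur would pass through all of Togoru's changes:
Togoru: *nuwirlumgur
  nuwirlumgur → nowirlomgor   [vowel merger]
  nowirlomgor (rule 2 does not apply)
  nowirlomgor → novirlomgor   [unconditioned shift]
  novirlomgor (rule 4 does not apply)
  novirlomgor → novirromgor   [unconditioned shift]
  giving Togoru novirromgor.
If borrowed from Kakul 'nuwirlumgur' after the early changes, it would undergo only the recent ones:
  rule 4 (unconditioned shift): no change (nuwirlumgur)
  rule 5 (unconditioned shift): nuwirlumgur → nuwirrumgur
  ⇒ as a loan: nuwirrumgur
Togoru 'nuwirrumgur' matches the loan outcome 'nuwirrumgur', not the inherited 'novirromgor' — it skipped the early Togoru changes, so it was borrowed from Kakul.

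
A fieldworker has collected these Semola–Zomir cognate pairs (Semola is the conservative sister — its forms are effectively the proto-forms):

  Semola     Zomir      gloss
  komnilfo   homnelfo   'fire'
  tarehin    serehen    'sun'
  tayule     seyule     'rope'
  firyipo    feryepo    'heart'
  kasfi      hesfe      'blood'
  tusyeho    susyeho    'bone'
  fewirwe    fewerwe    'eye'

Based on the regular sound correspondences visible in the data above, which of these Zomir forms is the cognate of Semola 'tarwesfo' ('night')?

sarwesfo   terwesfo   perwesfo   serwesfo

tarehin ~ serehen, tayule ~ seyule — Semola t corresponds to Zomir s word-initially before a back vowel.
tarehin ~ serehen — Semola a corresponds to Zomir e after a consonant, before r.
Applying these to Semola 'tarwesfo':
  tarwesfo → sarwesfo   (t→s word-initially before a back vowel)
  sarwesfo → serwesfo   (a→e after a consonant, before r)
So the Zomir cognate is 'serwesfo'.

serwesfo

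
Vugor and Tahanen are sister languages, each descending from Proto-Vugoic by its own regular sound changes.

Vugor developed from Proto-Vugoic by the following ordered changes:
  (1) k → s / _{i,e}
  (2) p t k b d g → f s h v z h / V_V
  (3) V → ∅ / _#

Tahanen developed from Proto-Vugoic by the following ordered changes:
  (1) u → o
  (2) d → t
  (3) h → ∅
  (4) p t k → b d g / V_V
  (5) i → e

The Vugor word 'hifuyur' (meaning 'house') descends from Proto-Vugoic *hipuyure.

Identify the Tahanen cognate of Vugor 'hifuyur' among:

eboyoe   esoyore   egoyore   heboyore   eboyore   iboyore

Tahanen: *hipuyure
  hipuyure → hipoyore   [vowel merger]
  hipoyore (rule 2 does not apply)
  hipoyore → ipoyore   [h-loss]
  ipoyore → iboyore   [intervocalic voicing]
  iboyore → eboyore   [vowel merger]
  giving Tahanen eboyore.

eboyore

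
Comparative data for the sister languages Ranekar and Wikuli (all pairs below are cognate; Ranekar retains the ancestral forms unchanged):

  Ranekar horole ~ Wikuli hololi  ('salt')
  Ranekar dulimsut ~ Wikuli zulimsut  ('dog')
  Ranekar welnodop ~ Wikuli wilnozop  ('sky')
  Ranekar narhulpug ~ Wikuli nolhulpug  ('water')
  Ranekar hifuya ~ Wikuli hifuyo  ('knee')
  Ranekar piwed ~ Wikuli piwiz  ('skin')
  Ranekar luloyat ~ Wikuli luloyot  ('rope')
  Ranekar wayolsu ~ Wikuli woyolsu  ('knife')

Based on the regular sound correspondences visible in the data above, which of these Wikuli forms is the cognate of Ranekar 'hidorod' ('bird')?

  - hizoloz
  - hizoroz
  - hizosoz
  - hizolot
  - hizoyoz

hizoloz

welnodop ~ wilnozop — Ranekar d corresponds to Wikuli z between vowels (before a back vowel).
horole ~ hololi — Ranekar r corresponds to Wikuli l between vowels (before a back vowel).
piwed ~ piwiz — Ranekar d corresponds to Wikuli z word-finally.
Applying these to Ranekar 'hidorod':
  hidorod → hizorod   (d→z between vowels (before a back vowel))
  hizorod → hizolod   (r→l between vowels (before a back vowel))
  hizolod → hizoloz   (d→z word-finally)
So the Wikuli cognate is 'hizoloz'.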